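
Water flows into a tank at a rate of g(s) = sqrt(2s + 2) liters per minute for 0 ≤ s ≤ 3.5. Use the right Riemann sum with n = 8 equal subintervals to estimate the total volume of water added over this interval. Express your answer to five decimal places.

Δs = (3.5 − 0)/8 = 0.4375.
Right endpoints: 0.4375, 0.875, 1.3125, 1.75, 2.1875, 2.625, 3.0625, 3.5.
g(0.4375) ≈ 1.69558, g(0.875) ≈ 1.93649, g(1.3125) ≈ 2.15058, g(1.75) ≈ 2.34521, g(2.1875) ≈ 2.52488, g(2.625) ≈ 2.69258, g(3.0625) ≈ 2.85044, g(3.5) ≈ 3.00000.
Sum = Δs · [g(0.4375) + g(0.875) + g(1.3125) + ...].
Sum ≈ 8.39815.

8.39815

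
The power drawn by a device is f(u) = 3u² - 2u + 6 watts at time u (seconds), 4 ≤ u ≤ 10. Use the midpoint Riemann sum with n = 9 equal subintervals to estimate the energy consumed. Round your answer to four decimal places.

Δu = (10 − 4)/9 = 2/3.
Midpoints: 13/3, 5, 17/3, 19/3, 7, 23/3, 25/3, 9, 29/3.
f(13/3) = 161/3, f(5) = 71, f(17/3) = 91, f(19/3) = 341/3, f(7) = 139, f(23/3) = 167, f(25/3) = 593/3, f(9) = 231, f(29/3) = 267.
Sum = Δu · [f(13/3) + f(5) + f(17/3) + ...].
Sum ≈ 887.3333.

887.3333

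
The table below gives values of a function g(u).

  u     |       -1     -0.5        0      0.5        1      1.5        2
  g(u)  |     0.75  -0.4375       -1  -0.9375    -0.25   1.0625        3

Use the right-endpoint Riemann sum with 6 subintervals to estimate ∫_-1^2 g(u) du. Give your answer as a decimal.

0.71875

Δu = 0.5.
Sum = 0.5·[(-0.4375) + (-1) + (-0.9375) + (-0.25) + 1.0625 + 3] = 0.71875.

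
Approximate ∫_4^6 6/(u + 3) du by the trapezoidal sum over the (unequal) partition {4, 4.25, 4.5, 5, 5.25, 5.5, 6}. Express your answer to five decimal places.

Subinterval widths: 0.25, 0.25, 0.5, 0.25, 0.25, 0.5.
f(4) = 6/7, f(4.25) = 24/29, f(4.5) = 0.8, f(5) = 0.75, f(5.25) = 8/11, f(5.5) = 12/17, f(6) = 2/3.
On each subinterval the trapezoid contributes (Δu_i/2)·[f(u_{i-1}) + f(u_i)].
Sum ≈ 1.50848.

1.50848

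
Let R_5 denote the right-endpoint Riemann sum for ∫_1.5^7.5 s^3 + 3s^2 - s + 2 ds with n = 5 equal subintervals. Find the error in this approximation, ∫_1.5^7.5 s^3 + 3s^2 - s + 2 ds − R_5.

-368.46

Exact integral: ∫_1.5^7.5 f(s) ds = 1193.25.
R_5 = 1561.71.
Error = 1193.25 − 1561.71 = -368.46.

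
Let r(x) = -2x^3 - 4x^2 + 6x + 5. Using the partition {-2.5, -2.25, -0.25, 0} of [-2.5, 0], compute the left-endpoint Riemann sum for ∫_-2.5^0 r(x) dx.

Subinterval widths: 0.25, 2, 0.25.
Left endpoints: -2.5, -2.25, -0.25.
r(-2.5) = -3.75, r(-2.25) = -5.96875, r(-0.25) = 3.28125.
Sum = Σ Δx_i · r(x_i).
Sum = -12.0546875.

-12.0546875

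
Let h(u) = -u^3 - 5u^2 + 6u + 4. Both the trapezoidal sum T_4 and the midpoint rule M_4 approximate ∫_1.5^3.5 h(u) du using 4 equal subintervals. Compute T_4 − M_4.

T_4 = -65.125.
M_4 = -63.5625.
T_4 − M_4 = -1.5625.

-1.5625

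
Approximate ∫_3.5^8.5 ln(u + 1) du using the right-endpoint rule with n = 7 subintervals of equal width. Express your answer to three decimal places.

9.881

Δu = (8.5 − 3.5)/7 = 5/7.
Right endpoints: 59/14, 69/14, 79/14, 89/14, 99/14, 109/14, 8.5.
f(59/14) ≈ 1.651, f(69/14) ≈ 1.780, f(79/14) ≈ 1.894, f(89/14) ≈ 1.996, f(99/14) ≈ 2.088, f(109/14) ≈ 2.173, f(8.5) ≈ 2.251.
Sum = Δu · [f(59/14) + f(69/14) + f(79/14) + ...].
Sum ≈ 9.881.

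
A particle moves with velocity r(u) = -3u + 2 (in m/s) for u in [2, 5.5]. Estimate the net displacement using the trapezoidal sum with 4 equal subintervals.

-32.375

Δu = (5.5 − 2)/4 = 0.875.
r(2) = -4, r(2.875) = -6.625, r(3.75) = -9.25, r(4.625) = -11.875, r(5.5) = -14.5.
T_4 = (Δu/2)·[r(u_0) + 2r(u_1) + 2r(u_2) + 2r(u_3) + r(u_4)].
Sum = -32.375.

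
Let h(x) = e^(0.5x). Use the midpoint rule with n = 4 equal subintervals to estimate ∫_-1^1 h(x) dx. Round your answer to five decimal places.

2.07896

Δx = (1 − (-1))/4 = 0.5.
Midpoints: -0.75, -0.25, 0.25, 0.75.
h(-0.75) ≈ 0.68729, h(-0.25) ≈ 0.88250, h(0.25) ≈ 1.13315, h(0.75) ≈ 1.45499.
Sum = Δx · [h(-0.75) + h(-0.25) + h(0.25) + h(0.75)].
Sum ≈ 2.07896.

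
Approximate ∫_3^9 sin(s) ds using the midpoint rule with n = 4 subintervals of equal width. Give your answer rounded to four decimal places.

Δs = (9 − 3)/4 = 1.5.
Midpoints: 3.75, 5.25, 6.75, 8.25.
f(3.75) ≈ -0.5716, f(5.25) ≈ -0.8589, f(6.75) ≈ 0.4500, f(8.25) ≈ 0.9226.
Sum = Δs · [f(3.75) + f(5.25) + f(6.75) + f(8.25)].
Sum ≈ -0.0868.

-0.0868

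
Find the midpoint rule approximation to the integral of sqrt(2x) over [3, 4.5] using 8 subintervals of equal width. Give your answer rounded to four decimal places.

Δx = (4.5 − 3)/8 = 0.1875.
Midpoints: 3.09375, 3.28125, 3.46875, 3.65625, 3.84375, 4.03125, 4.21875, 4.40625.
f(3.09375) ≈ 2.4875, f(3.28125) ≈ 2.5617, f(3.46875) ≈ 2.6339, f(3.65625) ≈ 2.7042, f(3.84375) ≈ 2.7726, f(4.03125) ≈ 2.8395, f(4.21875) ≈ 2.9047, f(4.40625) ≈ 2.9686.
Sum = Δx · [f(3.09375) + f(3.28125) + f(3.46875) + ...].
Sum ≈ 4.1011.

4.1011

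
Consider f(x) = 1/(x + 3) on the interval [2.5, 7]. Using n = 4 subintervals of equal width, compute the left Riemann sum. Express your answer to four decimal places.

0.6463

Δx = (7 − 2.5)/4 = 1.125.
Left endpoints: 2.5, 3.625, 4.75, 5.875.
f(2.5) = 2/11, f(3.625) = 8/53, f(4.75) = 4/31, f(5.875) = 8/71.
Sum = Δx · [f(2.5) + f(3.625) + f(4.75) + f(5.875)].
Sum ≈ 0.6463.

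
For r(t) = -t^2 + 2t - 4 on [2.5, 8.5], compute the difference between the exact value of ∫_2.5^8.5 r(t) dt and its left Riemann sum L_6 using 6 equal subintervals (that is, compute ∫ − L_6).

-26

Exact integral: ∫_2.5^8.5 r(t) dt = -157.5.
L_6 = -131.5.
Error = -157.5 − (-131.5) = -26.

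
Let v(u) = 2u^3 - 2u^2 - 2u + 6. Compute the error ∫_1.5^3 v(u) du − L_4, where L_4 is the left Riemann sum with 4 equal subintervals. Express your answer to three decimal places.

5.361

Exact integral: ∫_1.5^3 v(u) du = 24.46875.
L_4 ≈ 19.10742.
Error ≈ 24.46875 − 19.10742 ≈ 5.361.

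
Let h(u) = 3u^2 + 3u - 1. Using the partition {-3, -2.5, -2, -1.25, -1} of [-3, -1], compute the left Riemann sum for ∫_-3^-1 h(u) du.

17.359375

Subinterval widths: 0.5, 0.5, 0.75, 0.25.
Left endpoints: -3, -2.5, -2, -1.25.
h(-3) = 17, h(-2.5) = 10.25, h(-2) = 5, h(-1.25) = -0.0625.
Sum = Σ Δu_i · h(u_i).
Sum = 17.359375.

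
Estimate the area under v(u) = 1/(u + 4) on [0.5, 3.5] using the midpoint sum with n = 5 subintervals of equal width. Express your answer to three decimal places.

0.510

Δu = (3.5 − 0.5)/5 = 0.6.
Midpoints: 0.8, 1.4, 2, 2.6, 3.2.
v(0.8) = 5/24, v(1.4) = 5/27, v(2) = 1/6, v(2.6) = 5/33, v(3.2) = 5/36.
Sum = Δu · [v(0.8) + v(1.4) + v(2) + v(2.6) + v(3.2)].
Sum ≈ 0.510.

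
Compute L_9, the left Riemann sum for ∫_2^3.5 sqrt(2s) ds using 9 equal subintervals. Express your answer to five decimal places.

3.45266

Δs = (3.5 − 2)/9 = 1/6.
Left endpoints: 2, 13/6, 7/3, 2.5, 8/3, 17/6, 3, 19/6, 10/3.
f(2) ≈ 2.00000, f(13/6) ≈ 2.08167, f(7/3) ≈ 2.16025, f(2.5) ≈ 2.23607, f(8/3) ≈ 2.30940, f(17/6) ≈ 2.38048, f(3) ≈ 2.44949, f(19/6) ≈ 2.51661, f(10/3) ≈ 2.58199.
Sum = Δs · [f(2) + f(13/6) + f(7/3) + ...].
Sum ≈ 3.45266.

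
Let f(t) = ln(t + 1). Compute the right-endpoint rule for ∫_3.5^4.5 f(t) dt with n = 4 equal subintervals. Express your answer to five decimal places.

Δt = (4.5 − 3.5)/4 = 0.25.
Right endpoints: 3.75, 4, 4.25, 4.5.
f(3.75) ≈ 1.55814, f(4) ≈ 1.60944, f(4.25) ≈ 1.65823, f(4.5) ≈ 1.70475.
Sum = Δt · [f(3.75) + f(4) + f(4.25) + f(4.5)].
Sum ≈ 1.63264.

1.63264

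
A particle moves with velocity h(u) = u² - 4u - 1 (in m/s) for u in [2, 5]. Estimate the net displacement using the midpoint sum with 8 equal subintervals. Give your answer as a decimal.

-6.03515625

Δu = (5 − 2)/8 = 0.375.
Midpoints: 2.1875, 2.5625, 2.9375, 3.3125, 3.6875, 4.0625, 4.4375, 4.8125.
h(2.1875) = -4.96484375, h(2.5625) = -4.68359375, h(2.9375) = -4.12109375, h(3.3125) = -3.27734375, h(3.6875) = -2.15234375, h(4.0625) = -0.74609375, h(4.4375) = 0.94140625, h(4.8125) = 2.91015625.
Sum = Δu · [h(2.1875) + h(2.5625) + h(2.9375) + ...].
Sum = -6.03515625.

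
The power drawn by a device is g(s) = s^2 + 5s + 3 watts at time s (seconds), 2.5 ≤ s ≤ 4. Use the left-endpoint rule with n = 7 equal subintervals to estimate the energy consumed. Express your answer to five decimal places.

Δs = (4 − 2.5)/7 = 3/14.
Left endpoints: 2.5, 19/7, 41/14, 22/7, 47/14, 25/7, 53/14.
g(2.5) = 21.75, g(19/7) = 1173/49, g(41/14) = 5139/196, g(22/7) = 1401/49, g(47/14) = 6087/196, g(25/7) = 1647/49, g(53/14) = 7107/196.
Sum = Δs · [g(2.5) + g(19/7) + g(41/14) + ...].
Sum ≈ 43.16327.

43.16327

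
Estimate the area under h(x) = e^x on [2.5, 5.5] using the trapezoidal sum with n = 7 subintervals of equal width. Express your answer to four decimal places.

236.0574

Δx = (5.5 − 2.5)/7 = 3/7.
h(2.5) ≈ 12.1825, h(41/14) ≈ 18.7009, h(47/14) ≈ 28.7071, h(53/14) ≈ 44.0671, h(59/14) ≈ 67.6458, h(65/14) ≈ 103.8406, h(71/14) ≈ 159.4019, h(5.5) ≈ 244.6919.
T_7 = (Δx/2)·[h(x_0) + 2h(x_1) + ... + 2h(x_{6}) + h(x_7)].
Sum ≈ 236.0574.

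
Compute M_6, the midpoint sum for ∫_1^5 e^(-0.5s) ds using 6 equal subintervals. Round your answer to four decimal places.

1.0441

Δs = (5 − 1)/6 = 2/3.
Midpoints: 4/3, 2, 8/3, 10/3, 4, 14/3.
f(4/3) ≈ 0.5134, f(2) ≈ 0.3679, f(8/3) ≈ 0.2636, f(10/3) ≈ 0.1889, f(4) ≈ 0.1353, f(14/3) ≈ 0.0970.
Sum = Δs · [f(4/3) + f(2) + f(8/3) + ...].
Sum ≈ 1.0441.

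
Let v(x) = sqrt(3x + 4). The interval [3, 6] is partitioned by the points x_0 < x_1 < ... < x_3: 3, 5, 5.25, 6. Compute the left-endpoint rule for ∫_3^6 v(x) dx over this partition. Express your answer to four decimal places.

11.6339

Subinterval widths: 2, 0.25, 0.75.
Left endpoints: 3, 5, 5.25.
v(3) ≈ 3.6056, v(5) ≈ 4.3589, v(5.25) ≈ 4.4441.
Sum = Σ Δx_i · v(x_i).
Sum ≈ 11.6339.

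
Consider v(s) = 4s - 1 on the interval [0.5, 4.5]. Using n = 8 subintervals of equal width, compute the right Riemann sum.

Δs = (4.5 − 0.5)/8 = 0.5.
Right endpoints: 1, 1.5, 2, 2.5, 3, 3.5, 4, 4.5.
v(1) = 3, v(1.5) = 5, v(2) = 7, v(2.5) = 9, v(3) = 11, v(3.5) = 13, v(4) = 15, v(4.5) = 17.
Sum = Δs · [v(1) + v(1.5) + v(2) + ...].
Sum = 40.

40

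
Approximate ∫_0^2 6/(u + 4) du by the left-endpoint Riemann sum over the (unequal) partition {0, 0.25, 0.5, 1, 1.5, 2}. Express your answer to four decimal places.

2.5401

Subinterval widths: 0.25, 0.25, 0.5, 0.5, 0.5.
Left endpoints: 0, 0.25, 0.5, 1, 1.5.
f(0) = 1.5, f(0.25) = 24/17, f(0.5) = 4/3, f(1) = 1.2, f(1.5) = 12/11.
Sum = Σ Δu_i · f(u_i).
Sum ≈ 2.5401.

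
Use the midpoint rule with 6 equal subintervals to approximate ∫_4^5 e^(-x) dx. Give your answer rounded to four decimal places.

Δx = (5 − 4)/6 = 1/6.
Midpoints: 49/12, 4.25, 53/12, 55/12, 4.75, 59/12.
f(49/12) ≈ 0.0169, f(4.25) ≈ 0.0143, f(53/12) ≈ 0.0121, f(55/12) ≈ 0.0102, f(4.75) ≈ 0.0087, f(59/12) ≈ 0.0073.
Sum = Δx · [f(49/12) + f(4.25) + f(53/12) + ...].
Sum ≈ 0.0116.

0.0116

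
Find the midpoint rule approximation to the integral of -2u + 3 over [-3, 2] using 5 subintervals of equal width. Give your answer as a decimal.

20

Δu = (2 − (-3))/5 = 1.
Midpoints: -2.5, -1.5, -0.5, 0.5, 1.5.
f(-2.5) = 8, f(-1.5) = 6, f(-0.5) = 4, f(0.5) = 2, f(1.5) = 0.
Sum = Δu · [f(-2.5) + f(-1.5) + f(-0.5) + f(0.5) + f(1.5)].
Sum = 20.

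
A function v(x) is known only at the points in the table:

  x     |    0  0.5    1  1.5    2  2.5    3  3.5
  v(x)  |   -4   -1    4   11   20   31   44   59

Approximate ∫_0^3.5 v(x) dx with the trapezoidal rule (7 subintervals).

Δx = 0.5.
T_7 = (0.5/2)·[(-4) + 2·(-1) + 2·4 + 2·11 + 2·20 + 2·31 + 2·44 + 59] = 68.25.

68.25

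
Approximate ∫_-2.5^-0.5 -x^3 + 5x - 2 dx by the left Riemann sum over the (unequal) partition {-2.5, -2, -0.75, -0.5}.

Subinterval widths: 0.5, 1.25, 0.25.
Left endpoints: -2.5, -2, -0.75.
f(-2.5) = 1.125, f(-2) = -4, f(-0.75) = -5.328125.
Sum = Σ Δx_i · f(x_i).
Sum = -5.76953125.

-5.76953125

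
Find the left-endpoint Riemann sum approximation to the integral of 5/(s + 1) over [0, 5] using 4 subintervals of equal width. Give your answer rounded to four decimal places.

Δs = (5 − 0)/4 = 1.25.
Left endpoints: 0, 1.25, 2.5, 3.75.
f(0) = 5, f(1.25) = 20/9, f(2.5) = 10/7, f(3.75) = 20/19.
Sum = Δs · [f(0) + f(1.25) + f(2.5) + f(3.75)].
Sum ≈ 12.1293.

12.1293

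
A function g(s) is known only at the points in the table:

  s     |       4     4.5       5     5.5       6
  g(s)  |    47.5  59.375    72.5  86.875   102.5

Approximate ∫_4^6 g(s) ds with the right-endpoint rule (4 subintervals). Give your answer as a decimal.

160.625

Δs = 0.5.
Sum = 0.5·[59.375 + 72.5 + 86.875 + 102.5] = 160.625.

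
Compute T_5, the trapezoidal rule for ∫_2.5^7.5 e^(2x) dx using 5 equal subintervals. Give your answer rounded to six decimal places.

2146070.143626

Δx = (7.5 − 2.5)/5 = 1.
f(2.5) ≈ 148.413159, f(3.5) ≈ 1096.633158, f(4.5) ≈ 8103.083928, f(5.5) ≈ 59874.141715, f(6.5) ≈ 442413.392009, f(7.5) ≈ 3269017.372472.
T_5 = (Δx/2)·[f(x_0) + 2f(x_1) + ... + 2f(x_{4}) + f(x_5)].
Sum ≈ 2146070.143626.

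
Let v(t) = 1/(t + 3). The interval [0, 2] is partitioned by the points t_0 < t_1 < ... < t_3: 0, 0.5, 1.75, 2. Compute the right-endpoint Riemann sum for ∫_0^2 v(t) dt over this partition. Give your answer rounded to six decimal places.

Subinterval widths: 0.5, 1.25, 0.25.
Right endpoints: 0.5, 1.75, 2.
v(0.5) = 2/7, v(1.75) = 4/19, v(2) = 0.2.
Sum = Σ Δt_i · v(t_i).
Sum ≈ 0.456015.

0.456015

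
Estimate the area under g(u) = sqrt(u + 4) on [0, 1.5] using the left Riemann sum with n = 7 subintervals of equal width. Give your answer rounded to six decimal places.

3.228635

Δu = (1.5 − 0)/7 = 3/14.
Left endpoints: 0, 3/14, 3/7, 9/14, 6/7, 15/14, 9/7.
g(0) ≈ 2.000000, g(3/14) ≈ 2.052873, g(3/7) ≈ 2.104417, g(9/14) ≈ 2.154729, g(6/7) ≈ 2.203893, g(15/14) ≈ 2.251983, g(9/7) ≈ 2.299068.
Sum = Δu · [g(0) + g(3/14) + g(3/7) + ...].
Sum ≈ 3.228635.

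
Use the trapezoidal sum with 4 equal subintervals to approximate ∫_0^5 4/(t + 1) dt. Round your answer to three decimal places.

7.620

Δt = (5 − 0)/4 = 1.25.
f(0) = 4, f(1.25) = 16/9, f(2.5) = 8/7, f(3.75) = 16/19, f(5) = 2/3.
T_4 = (Δt/2)·[f(t_0) + 2f(t_1) + 2f(t_2) + 2f(t_3) + f(t_4)].
Sum ≈ 7.620.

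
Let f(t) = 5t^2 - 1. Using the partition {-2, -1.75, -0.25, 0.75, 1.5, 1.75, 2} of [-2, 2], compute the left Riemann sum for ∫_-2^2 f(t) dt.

Subinterval widths: 0.25, 1.5, 1, 0.75, 0.25, 0.25.
Left endpoints: -2, -1.75, -0.25, 0.75, 1.5, 1.75.
f(-2) = 19, f(-1.75) = 14.3125, f(-0.25) = -0.6875, f(0.75) = 1.8125, f(1.5) = 10.25, f(1.75) = 14.3125.
Sum = Σ Δt_i · f(t_i).
Sum = 33.03125.

33.03125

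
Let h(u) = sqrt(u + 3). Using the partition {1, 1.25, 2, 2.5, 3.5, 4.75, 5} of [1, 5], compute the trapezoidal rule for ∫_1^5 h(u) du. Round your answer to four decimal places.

9.7469

Subinterval widths: 0.25, 0.75, 0.5, 1, 1.25, 0.25.
h(1) ≈ 2.0000, h(1.25) ≈ 2.0616, h(2) ≈ 2.2361, h(2.5) ≈ 2.3452, h(3.5) ≈ 2.5495, h(4.75) ≈ 2.7839, h(5) ≈ 2.8284.
On each subinterval the trapezoid contributes (Δu_i/2)·[h(u_{i-1}) + h(u_i)].
Sum ≈ 9.7469.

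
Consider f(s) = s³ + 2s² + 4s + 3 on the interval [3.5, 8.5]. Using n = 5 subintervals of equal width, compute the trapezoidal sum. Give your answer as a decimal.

Δs = (8.5 − 3.5)/5 = 1.
f(3.5) = 84.375, f(4.5) = 152.625, f(5.5) = 251.875, f(6.5) = 388.125, f(7.5) = 567.375, f(8.5) = 795.625.
T_5 = (Δs/2)·[f(s_0) + 2f(s_1) + ... + 2f(s_{4}) + f(s_5)].
Sum = 1800.

1800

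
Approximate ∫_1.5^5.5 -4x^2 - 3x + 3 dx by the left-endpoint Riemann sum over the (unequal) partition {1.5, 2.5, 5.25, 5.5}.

Subinterval widths: 1, 2.75, 0.25.
Left endpoints: 1.5, 2.5, 5.25.
f(1.5) = -10.5, f(2.5) = -29.5, f(5.25) = -123.
Sum = Σ Δx_i · f(x_i).
Sum = -122.375.

-122.375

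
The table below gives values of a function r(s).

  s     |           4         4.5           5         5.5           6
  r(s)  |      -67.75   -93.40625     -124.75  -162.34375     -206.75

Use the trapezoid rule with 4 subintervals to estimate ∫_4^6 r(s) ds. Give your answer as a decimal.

Δs = 0.5.
T_4 = (0.5/2)·[(-67.75) + 2·(-93.40625) + 2·(-124.75) + 2·(-162.34375) + (-206.75)] = -258.875.

-258.875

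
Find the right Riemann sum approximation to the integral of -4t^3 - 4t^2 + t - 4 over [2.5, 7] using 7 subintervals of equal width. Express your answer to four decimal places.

Δt = (7 − 2.5)/7 = 9/14.
Right endpoints: 22/7, 53/14, 31/7, 71/14, 40/7, 89/14, 7.
f(22/7) = -56438/343, f(53/14) = -94175/343, f(31/7) = -145925/343, f(71/14) = -213875/343, f(40/7) = -300212/343, f(89/14) = -407123/343, f(7) = -1565.
Sum = Δt · [f(22/7) + f(53/14) + f(31/7) + ...].
Sum ≈ -3288.3980.

-3288.3980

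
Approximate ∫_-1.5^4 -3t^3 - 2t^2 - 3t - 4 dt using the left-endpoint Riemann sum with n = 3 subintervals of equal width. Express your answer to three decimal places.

Δt = (4 − (-1.5))/3 = 11/6.
Left endpoints: -1.5, 1/3, 13/6.
f(-1.5) = 6.125, f(1/3) = -16/3, f(13/6) = -3629/72.
Sum = Δt · [f(-1.5) + f(1/3) + f(13/6)].
Sum ≈ -90.954.

-90.954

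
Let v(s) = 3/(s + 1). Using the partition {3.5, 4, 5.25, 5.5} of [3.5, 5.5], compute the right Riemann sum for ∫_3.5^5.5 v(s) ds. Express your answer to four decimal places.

Subinterval widths: 0.5, 1.25, 0.25.
Right endpoints: 4, 5.25, 5.5.
v(4) = 0.6, v(5.25) = 0.48, v(5.5) = 6/13.
Sum = Σ Δs_i · v(s_i).
Sum ≈ 1.0154.

1.0154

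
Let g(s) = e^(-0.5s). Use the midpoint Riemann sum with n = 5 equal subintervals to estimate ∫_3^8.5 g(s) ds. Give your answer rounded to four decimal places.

0.4125

Δs = (8.5 − 3)/5 = 1.1.
Midpoints: 3.55, 4.65, 5.75, 6.85, 7.95.
g(3.55) ≈ 0.1695, g(4.65) ≈ 0.0978, g(5.75) ≈ 0.0564, g(6.85) ≈ 0.0325, g(7.95) ≈ 0.0188.
Sum = Δs · [g(3.55) + g(4.65) + g(5.75) + g(6.85) + g(7.95)].
Sum ≈ 0.4125.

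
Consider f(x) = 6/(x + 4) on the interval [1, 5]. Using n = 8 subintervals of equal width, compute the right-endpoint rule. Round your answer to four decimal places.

Δx = (5 − 1)/8 = 0.5.
Right endpoints: 1.5, 2, 2.5, 3, 3.5, 4, 4.5, 5.
f(1.5) = 12/11, f(2) = 1, f(2.5) = 12/13, f(3) = 6/7, f(3.5) = 0.8, f(4) = 0.75, f(4.5) = 12/17, f(5) = 2/3.
Sum = Δx · [f(1.5) + f(2) + f(2.5) + ...].
Sum ≈ 3.3968.

3.3968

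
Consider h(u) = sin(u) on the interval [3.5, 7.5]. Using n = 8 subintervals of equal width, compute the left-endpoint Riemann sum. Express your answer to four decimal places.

Δu = (7.5 − 3.5)/8 = 0.5.
Left endpoints: 3.5, 4, 4.5, 5, 5.5, 6, 6.5, 7.
h(3.5) ≈ -0.3508, h(4) ≈ -0.7568, h(4.5) ≈ -0.9775, h(5) ≈ -0.9589, h(5.5) ≈ -0.7055, h(6) ≈ -0.2794, h(6.5) ≈ 0.2151, h(7) ≈ 0.6570.
Sum = Δu · [h(3.5) + h(4) + h(4.5) + ...].
Sum ≈ -1.5784.

-1.5784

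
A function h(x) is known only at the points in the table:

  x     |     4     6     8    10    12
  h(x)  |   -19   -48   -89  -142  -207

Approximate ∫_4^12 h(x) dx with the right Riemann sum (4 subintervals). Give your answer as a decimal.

Δx = 2.
Sum = 2·[(-48) + (-89) + (-142) + (-207)] = -972.

-972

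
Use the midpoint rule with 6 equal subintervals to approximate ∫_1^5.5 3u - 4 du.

25.875

Δu = (5.5 − 1)/6 = 0.75.
Midpoints: 1.375, 2.125, 2.875, 3.625, 4.375, 5.125.
f(1.375) = 0.125, f(2.125) = 2.375, f(2.875) = 4.625, f(3.625) = 6.875, f(4.375) = 9.125, f(5.125) = 11.375.
Sum = Δu · [f(1.375) + f(2.125) + f(2.875) + ...].
Sum = 25.875.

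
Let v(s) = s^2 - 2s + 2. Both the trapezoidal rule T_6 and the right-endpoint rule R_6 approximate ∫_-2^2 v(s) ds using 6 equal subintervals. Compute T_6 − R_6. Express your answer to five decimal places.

2.66667

T_6 ≈ 13.6296296.
R_6 ≈ 10.9629630.
T_6 − R_6 ≈ 2.66667.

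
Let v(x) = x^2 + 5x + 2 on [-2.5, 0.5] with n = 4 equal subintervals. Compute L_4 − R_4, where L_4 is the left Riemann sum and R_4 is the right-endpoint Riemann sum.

-6.75

L_4 = -6.84375.
R_4 = -0.09375.
L_4 − R_4 = -6.75.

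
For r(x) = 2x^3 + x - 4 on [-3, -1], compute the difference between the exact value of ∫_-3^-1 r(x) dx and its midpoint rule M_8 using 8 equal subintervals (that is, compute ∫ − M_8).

Exact integral: ∫_-3^-1 r(x) dx = -52.
M_8 = -51.875.
Error = -52 − (-51.875) = -0.125.

-0.125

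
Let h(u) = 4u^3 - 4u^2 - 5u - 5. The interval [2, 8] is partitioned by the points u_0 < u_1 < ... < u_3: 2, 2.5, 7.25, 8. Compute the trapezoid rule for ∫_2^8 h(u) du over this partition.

4208.109375

Subinterval widths: 0.5, 4.75, 0.75.
h(2) = 1, h(2.5) = 20, h(7.25) = 1272.8125, h(8) = 1747.
On each subinterval the trapezoid contributes (Δu_i/2)·[h(u_{i-1}) + h(u_i)].
Sum = 4208.109375.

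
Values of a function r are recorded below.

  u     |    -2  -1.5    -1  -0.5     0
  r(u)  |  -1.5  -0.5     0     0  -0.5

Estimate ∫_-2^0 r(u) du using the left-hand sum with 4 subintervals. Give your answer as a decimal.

-1

Δu = 0.5.
Sum = 0.5·[(-1.5) + (-0.5) + 0 + 0] = -1.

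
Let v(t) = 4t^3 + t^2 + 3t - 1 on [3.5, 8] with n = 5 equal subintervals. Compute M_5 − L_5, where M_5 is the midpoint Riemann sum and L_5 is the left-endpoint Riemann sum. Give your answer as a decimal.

810

M_5 = 4154.175.
L_5 = 3344.175.
M_5 − L_5 = 810.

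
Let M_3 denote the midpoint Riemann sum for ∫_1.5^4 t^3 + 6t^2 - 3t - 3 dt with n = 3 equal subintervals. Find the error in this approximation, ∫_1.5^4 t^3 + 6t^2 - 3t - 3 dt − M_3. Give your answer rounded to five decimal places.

2.06163

Exact integral: ∫_1.5^4 f(t) dt = 155.859375.
M_3 ≈ 153.7977431.
Error ≈ 155.859375 − 153.7977431 ≈ 2.06163.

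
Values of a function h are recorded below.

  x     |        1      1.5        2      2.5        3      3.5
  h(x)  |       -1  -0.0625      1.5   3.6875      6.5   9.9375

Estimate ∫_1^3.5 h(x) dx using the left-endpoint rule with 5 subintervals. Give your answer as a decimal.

Δx = 0.5.
Sum = 0.5·[(-1) + (-0.0625) + 1.5 + 3.6875 + 6.5] = 5.3125.

5.3125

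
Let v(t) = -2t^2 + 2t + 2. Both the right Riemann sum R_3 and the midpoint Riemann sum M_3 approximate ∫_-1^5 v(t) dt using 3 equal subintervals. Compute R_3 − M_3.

R_3 = -92.
M_3 = -44.
R_3 − M_3 = -48.

-48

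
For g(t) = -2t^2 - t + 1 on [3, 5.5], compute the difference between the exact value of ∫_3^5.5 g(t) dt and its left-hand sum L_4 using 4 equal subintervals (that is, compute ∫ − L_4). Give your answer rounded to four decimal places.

Exact integral: ∫_3^5.5 g(t) dt ≈ -101.041667.
L_4 = -87.3046875.
Error ≈ -101.041667 − (-87.3046875) ≈ -13.7370.

-13.7370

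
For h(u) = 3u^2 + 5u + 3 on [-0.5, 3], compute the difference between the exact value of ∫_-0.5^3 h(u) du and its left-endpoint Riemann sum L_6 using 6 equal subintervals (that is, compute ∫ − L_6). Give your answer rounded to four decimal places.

12.1649

Exact integral: ∫_-0.5^3 h(u) du = 59.5.
L_6 ≈ 47.335069.
Error ≈ 59.5 − 47.335069 ≈ 12.1649.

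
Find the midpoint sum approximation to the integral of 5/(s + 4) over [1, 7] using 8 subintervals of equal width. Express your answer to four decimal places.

3.9386

Δs = (7 − 1)/8 = 0.75.
Midpoints: 1.375, 2.125, 2.875, 3.625, 4.375, 5.125, 5.875, 6.625.
f(1.375) = 40/43, f(2.125) = 40/49, f(2.875) = 8/11, f(3.625) = 40/61, f(4.375) = 40/67, f(5.125) = 40/73, f(5.875) = 40/79, f(6.625) = 8/17.
Sum = Δs · [f(1.375) + f(2.125) + f(2.875) + ...].
Sum ≈ 3.9386.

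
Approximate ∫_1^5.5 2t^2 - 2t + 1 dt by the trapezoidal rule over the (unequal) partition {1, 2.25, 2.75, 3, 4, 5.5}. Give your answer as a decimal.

Subinterval widths: 1.25, 0.5, 0.25, 1, 1.5.
f(1) = 1, f(2.25) = 6.625, f(2.75) = 10.625, f(3) = 13, f(4) = 25, f(5.5) = 50.5.
On each subinterval the trapezoid contributes (Δt_i/2)·[f(t_{i-1}) + f(t_i)].
Sum = 87.65625.

87.65625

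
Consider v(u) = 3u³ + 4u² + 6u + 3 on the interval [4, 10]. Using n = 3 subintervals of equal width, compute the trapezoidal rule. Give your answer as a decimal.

9094

Δu = (10 − 4)/3 = 2.
v(4) = 283, v(6) = 831, v(8) = 1843, v(10) = 3463.
T_3 = (Δu/2)·[v(u_0) + 2v(u_1) + 2v(u_2) + v(u_3)].
Sum = 9094.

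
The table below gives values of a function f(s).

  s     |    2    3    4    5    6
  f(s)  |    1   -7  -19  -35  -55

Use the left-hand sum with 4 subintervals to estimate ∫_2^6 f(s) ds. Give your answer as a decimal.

Δs = 1.
Sum = 1·[1 + (-7) + (-19) + (-35)] = -60.

-60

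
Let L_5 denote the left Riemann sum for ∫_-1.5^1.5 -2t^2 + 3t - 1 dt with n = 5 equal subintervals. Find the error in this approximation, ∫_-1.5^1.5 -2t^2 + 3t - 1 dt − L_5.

Exact integral: ∫_-1.5^1.5 f(t) dt = -7.5.
L_5 = -10.56.
Error = -7.5 − (-10.56) = 3.06.

3.06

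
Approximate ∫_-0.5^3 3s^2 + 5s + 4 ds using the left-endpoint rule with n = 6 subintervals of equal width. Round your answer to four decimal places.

Δs = (3 − (-0.5))/6 = 7/12.
Left endpoints: -0.5, 1/12, 2/3, 1.25, 11/6, 29/12.
f(-0.5) = 2.25, f(1/12) = 4.4375, f(2/3) = 26/3, f(1.25) = 14.9375, f(11/6) = 23.25, f(29/12) = 1613/48.
Sum = Δs · [f(-0.5) + f(1/12) + f(2/3) + ...].
Sum ≈ 50.8351.

50.8351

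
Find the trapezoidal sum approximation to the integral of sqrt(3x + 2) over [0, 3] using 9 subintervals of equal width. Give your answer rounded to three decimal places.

Δx = (3 − 0)/9 = 1/3.
f(0) ≈ 1.414, f(1/3) ≈ 1.732, f(2/3) ≈ 2.000, f(1) ≈ 2.236, f(4/3) ≈ 2.449, f(5/3) ≈ 2.646, f(2) ≈ 2.828, f(7/3) ≈ 3.000, f(8/3) ≈ 3.162, f(3) ≈ 3.317.
T_9 = (Δx/2)·[f(x_0) + 2f(x_1) + ... + 2f(x_{8}) + f(x_9)].
Sum ≈ 7.473.

7.473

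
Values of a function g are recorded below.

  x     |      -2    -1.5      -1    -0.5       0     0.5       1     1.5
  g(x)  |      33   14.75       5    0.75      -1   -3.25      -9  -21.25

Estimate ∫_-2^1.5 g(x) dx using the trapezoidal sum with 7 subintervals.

Δx = 0.5.
T_7 = (0.5/2)·[33 + 2·14.75 + 2·5 + 2·0.75 + 2·(-1) + 2·(-3.25) + 2·(-9) + (-21.25)] = 6.5625.

6.5625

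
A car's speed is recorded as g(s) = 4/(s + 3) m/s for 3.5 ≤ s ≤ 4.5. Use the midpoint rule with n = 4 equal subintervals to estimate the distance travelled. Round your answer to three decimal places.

0.572

Δs = (4.5 − 3.5)/4 = 0.25.
Midpoints: 3.625, 3.875, 4.125, 4.375.
g(3.625) = 32/53, g(3.875) = 32/55, g(4.125) = 32/57, g(4.375) = 32/59.
Sum = Δs · [g(3.625) + g(3.875) + g(4.125) + g(4.375)].
Sum ≈ 0.572.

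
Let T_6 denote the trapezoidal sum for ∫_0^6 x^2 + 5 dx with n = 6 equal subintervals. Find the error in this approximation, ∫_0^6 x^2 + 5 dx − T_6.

-1

Exact integral: ∫_0^6 f(x) dx = 102.
T_6 = 103.
Error = 102 − 103 = -1.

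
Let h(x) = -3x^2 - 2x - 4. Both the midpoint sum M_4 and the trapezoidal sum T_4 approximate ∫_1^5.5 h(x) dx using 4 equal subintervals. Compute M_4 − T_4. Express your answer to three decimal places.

M_4 ≈ -211.20117.
T_4 = -215.47265625.
M_4 − T_4 ≈ 4.271.

4.271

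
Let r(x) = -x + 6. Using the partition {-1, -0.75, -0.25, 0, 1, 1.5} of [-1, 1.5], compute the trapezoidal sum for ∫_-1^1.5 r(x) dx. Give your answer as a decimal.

14.375

Subinterval widths: 0.25, 0.5, 0.25, 1, 0.5.
r(-1) = 7, r(-0.75) = 6.75, r(-0.25) = 6.25, r(0) = 6, r(1) = 5, r(1.5) = 4.5.
On each subinterval the trapezoid contributes (Δx_i/2)·[r(x_{i-1}) + r(x_i)].
Sum = 14.375.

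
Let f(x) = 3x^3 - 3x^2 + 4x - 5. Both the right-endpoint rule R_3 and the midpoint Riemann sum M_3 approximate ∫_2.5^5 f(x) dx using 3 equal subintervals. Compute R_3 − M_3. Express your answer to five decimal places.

130.79427

R_3 ≈ 481.4236111.
M_3 ≈ 350.6293403.
R_3 − M_3 ≈ 130.79427.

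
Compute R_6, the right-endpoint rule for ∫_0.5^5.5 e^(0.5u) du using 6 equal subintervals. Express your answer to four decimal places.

35.1142

Δu = (5.5 − 0.5)/6 = 5/6.
Right endpoints: 4/3, 13/6, 3, 23/6, 14/3, 5.5.
f(4/3) ≈ 1.9477, f(13/6) ≈ 2.9545, f(3) ≈ 4.4817, f(23/6) ≈ 6.7983, f(14/3) ≈ 10.3123, f(5.5) ≈ 15.6426.
Sum = Δu · [f(4/3) + f(13/6) + f(3) + ...].
Sum ≈ 35.1142.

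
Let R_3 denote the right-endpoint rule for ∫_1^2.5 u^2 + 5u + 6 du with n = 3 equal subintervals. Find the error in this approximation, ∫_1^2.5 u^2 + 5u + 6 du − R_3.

-3.25

Exact integral: ∫_1^2.5 f(u) du = 27.
R_3 = 30.25.
Error = 27 − 30.25 = -3.25.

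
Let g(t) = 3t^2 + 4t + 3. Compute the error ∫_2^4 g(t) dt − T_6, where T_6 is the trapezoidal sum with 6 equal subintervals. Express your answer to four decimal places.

Exact integral: ∫_2^4 g(t) dt = 86.
T_6 ≈ 86.111111.
Error ≈ 86 − 86.111111 ≈ -0.1111.

-0.1111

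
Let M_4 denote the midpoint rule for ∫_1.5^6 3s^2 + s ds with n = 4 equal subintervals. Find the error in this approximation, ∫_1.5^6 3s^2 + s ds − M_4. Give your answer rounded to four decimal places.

Exact integral: ∫_1.5^6 f(s) ds = 229.5.
M_4 ≈ 228.076172.
Error ≈ 229.5 − 228.076172 ≈ 1.4238.

1.4238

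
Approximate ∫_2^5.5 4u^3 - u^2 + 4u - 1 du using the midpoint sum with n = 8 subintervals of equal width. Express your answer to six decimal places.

892.814453

Δu = (5.5 − 2)/8 = 0.4375.
Midpoints: 2.21875, 2.65625, 3.09375, 3.53125, 3.96875, 4.40625, 4.84375, 5.28125.
f(2.21875) = 382095/8192, f(2.65625) = 635173/8192, f(3.09375) = 985075/8192, f(3.53125) = 1448265/8192, f(3.96875) = 2041207/8192, f(4.40625) = 2780365/8192, f(4.84375) = 3682203/8192, f(5.28125) = 4763185/8192.
Sum = Δu · [f(2.21875) + f(2.65625) + f(3.09375) + ...].
Sum ≈ 892.814453.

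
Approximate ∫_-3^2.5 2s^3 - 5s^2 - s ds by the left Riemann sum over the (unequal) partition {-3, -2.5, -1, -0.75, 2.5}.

Subinterval widths: 0.5, 1.5, 0.25, 3.25.
Left endpoints: -3, -2.5, -1, -0.75.
f(-3) = -96, f(-2.5) = -60, f(-1) = -6, f(-0.75) = -2.90625.
Sum = Σ Δs_i · f(s_i).
Sum = -148.9453125.

-148.9453125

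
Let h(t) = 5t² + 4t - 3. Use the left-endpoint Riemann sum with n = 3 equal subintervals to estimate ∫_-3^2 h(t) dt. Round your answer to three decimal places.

Δt = (2 − (-3))/3 = 5/3.
Left endpoints: -3, -4/3, 1/3.
h(-3) = 30, h(-4/3) = 5/9, h(1/3) = -10/9.
Sum = Δt · [h(-3) + h(-4/3) + h(1/3)].
Sum ≈ 49.074.

49.074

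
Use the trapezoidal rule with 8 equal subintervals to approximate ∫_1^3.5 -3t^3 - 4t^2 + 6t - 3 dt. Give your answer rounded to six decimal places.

-142.366943

Δt = (3.5 − 1)/8 = 0.3125.
f(1) = -4, f(1.3125) = -36039/4096, f(1.625) = -8543/512, f(1.9375) = -115549/4096, f(2.25) = -43.921875, f(2.5625) = -263659/4096, f(2.875) = -46133/512, f(3.1875) = -498369/4096, f(3.5) = -159.625.
T_8 = (Δt/2)·[f(t_0) + 2f(t_1) + ... + 2f(t_{7}) + f(t_8)].
Sum ≈ -142.366943.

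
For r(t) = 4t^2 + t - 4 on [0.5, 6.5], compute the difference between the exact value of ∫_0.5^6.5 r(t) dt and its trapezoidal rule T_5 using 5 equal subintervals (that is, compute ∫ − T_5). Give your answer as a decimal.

Exact integral: ∫_0.5^6.5 r(t) dt = 363.
T_5 = 368.76.
Error = 363 − 368.76 = -5.76.

-5.76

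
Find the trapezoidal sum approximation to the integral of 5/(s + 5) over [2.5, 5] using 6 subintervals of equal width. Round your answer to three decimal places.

Δs = (5 − 2.5)/6 = 5/12.
f(2.5) = 2/3, f(35/12) = 12/19, f(10/3) = 0.6, f(3.75) = 4/7, f(25/6) = 6/11, f(55/12) = 12/23, f(5) = 0.5.
T_6 = (Δs/2)·[f(s_0) + 2f(s_1) + ... + 2f(s_{5}) + f(s_6)].
Sum ≈ 1.439.

1.439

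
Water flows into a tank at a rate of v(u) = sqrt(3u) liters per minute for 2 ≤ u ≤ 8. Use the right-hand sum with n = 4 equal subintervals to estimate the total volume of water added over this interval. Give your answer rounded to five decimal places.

Δu = (8 − 2)/4 = 1.5.
Right endpoints: 3.5, 5, 6.5, 8.
v(3.5) ≈ 3.24037, v(5) ≈ 3.87298, v(6.5) ≈ 4.41588, v(8) ≈ 4.89898.
Sum = Δu · [v(3.5) + v(5) + v(6.5) + v(8)].
Sum ≈ 24.64232.

24.64232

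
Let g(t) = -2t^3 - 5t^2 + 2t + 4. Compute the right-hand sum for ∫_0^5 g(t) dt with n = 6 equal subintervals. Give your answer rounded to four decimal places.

-639.4907

Δt = (5 − 0)/6 = 5/6.
Right endpoints: 5/6, 5/3, 2.5, 10/3, 25/6, 5.
g(5/6) = 28/27, g(5/3) = -427/27, g(2.5) = -53.5, g(10/3) = -3212/27, g(25/6) = -5917/27, g(5) = -361.
Sum = Δt · [g(5/6) + g(5/3) + g(2.5) + ...].
Sum ≈ -639.4907.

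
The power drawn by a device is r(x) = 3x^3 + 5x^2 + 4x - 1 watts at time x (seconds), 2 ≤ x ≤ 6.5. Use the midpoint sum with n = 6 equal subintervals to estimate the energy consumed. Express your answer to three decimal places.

Δx = (6.5 − 2)/6 = 0.75.
Midpoints: 2.375, 3.125, 3.875, 4.625, 5.375, 6.125.
r(2.375) = 39369/512, r(3.125) = 77763/512, r(3.875) = 135237/512, r(4.625) = 215679/512, r(5.375) = 322977/512, r(6.125) = 461019/512.
Sum = Δx · [r(2.375) + r(3.125) + r(3.875) + ...].
Sum ≈ 1834.049.

1834.049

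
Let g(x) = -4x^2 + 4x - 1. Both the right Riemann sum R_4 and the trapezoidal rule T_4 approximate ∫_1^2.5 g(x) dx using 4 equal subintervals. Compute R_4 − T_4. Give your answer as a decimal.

-2.8125

R_4 = -13.453125.
T_4 = -10.640625.
R_4 − T_4 = -2.8125.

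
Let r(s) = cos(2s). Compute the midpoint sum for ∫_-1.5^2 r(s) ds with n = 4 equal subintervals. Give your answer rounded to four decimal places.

-0.3509

Δs = (2 − (-1.5))/4 = 0.875.
Midpoints: -1.0625, -0.1875, 0.6875, 1.5625.
r(-1.0625) ≈ -0.5263, r(-0.1875) ≈ 0.9305, r(0.6875) ≈ 0.1945, r(1.5625) ≈ -0.9999.
Sum = Δs · [r(-1.0625) + r(-0.1875) + r(0.6875) + r(1.5625)].
Sum ≈ -0.3509.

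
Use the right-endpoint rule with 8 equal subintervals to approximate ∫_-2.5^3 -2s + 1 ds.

Δs = (3 − (-2.5))/8 = 0.6875.
Right endpoints: -1.8125, -1.125, -0.4375, 0.25, 0.9375, 1.625, 2.3125, 3.
f(-1.8125) = 4.625, f(-1.125) = 3.25, f(-0.4375) = 1.875, f(0.25) = 0.5, f(0.9375) = -0.875, f(1.625) = -2.25, f(2.3125) = -3.625, f(3) = -5.
Sum = Δs · [f(-1.8125) + f(-1.125) + f(-0.4375) + ...].
Sum = -1.03125.

-1.03125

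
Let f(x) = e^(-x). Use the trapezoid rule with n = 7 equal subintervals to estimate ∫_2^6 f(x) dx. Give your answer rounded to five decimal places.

0.13645

Δx = (6 − 2)/7 = 4/7.
f(2) ≈ 0.13534, f(18/7) ≈ 0.07643, f(22/7) ≈ 0.04316, f(26/7) ≈ 0.02437, f(30/7) ≈ 0.01376, f(34/7) ≈ 0.00777, f(38/7) ≈ 0.00439, f(6) ≈ 0.00248.
T_7 = (Δx/2)·[f(x_0) + 2f(x_1) + ... + 2f(x_{6}) + f(x_7)].
Sum ≈ 0.13645.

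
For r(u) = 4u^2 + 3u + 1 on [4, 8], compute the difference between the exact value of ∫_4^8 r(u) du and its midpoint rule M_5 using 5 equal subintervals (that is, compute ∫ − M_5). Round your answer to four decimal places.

0.8533

Exact integral: ∫_4^8 r(u) du ≈ 673.333333.
M_5 = 672.48.
Error ≈ 673.333333 − 672.48 ≈ 0.8533.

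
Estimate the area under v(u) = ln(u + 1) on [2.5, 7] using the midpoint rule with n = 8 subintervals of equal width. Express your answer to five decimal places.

Δu = (7 − 2.5)/8 = 0.5625.
Midpoints: 2.78125, 3.34375, 3.90625, 4.46875, 5.03125, 5.59375, 6.15625, 6.71875.
v(2.78125) ≈ 1.33005, v(3.34375) ≈ 1.46874, v(3.90625) ≈ 1.59051, v(4.46875) ≈ 1.69905, v(5.03125) ≈ 1.79695, v(5.59375) ≈ 1.88612, v(6.15625) ≈ 1.96799, v(6.71875) ≈ 2.04365.
Sum = Δu · [v(2.78125) + v(3.34375) + v(3.90625) + ...].
Sum ≈ 7.75298.

7.75298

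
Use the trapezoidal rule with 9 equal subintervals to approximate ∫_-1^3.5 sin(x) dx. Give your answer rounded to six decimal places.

1.445864

Δx = (3.5 − (-1))/9 = 0.5.
f(-1) ≈ -0.841471, f(-0.5) ≈ -0.479426, f(0) ≈ 0.000000, f(0.5) ≈ 0.479426, f(1) ≈ 0.841471, f(1.5) ≈ 0.997495, f(2) ≈ 0.909297, f(2.5) ≈ 0.598472, f(3) ≈ 0.141120, f(3.5) ≈ -0.350783.
T_9 = (Δx/2)·[f(x_0) + 2f(x_1) + ... + 2f(x_{8}) + f(x_9)].
Sum ≈ 1.445864.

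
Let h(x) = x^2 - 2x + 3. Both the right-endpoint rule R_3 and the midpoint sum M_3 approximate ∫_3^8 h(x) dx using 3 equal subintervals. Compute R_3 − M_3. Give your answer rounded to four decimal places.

40.9722

R_3 ≈ 161.481481.
M_3 ≈ 120.509259.
R_3 − M_3 ≈ 40.9722.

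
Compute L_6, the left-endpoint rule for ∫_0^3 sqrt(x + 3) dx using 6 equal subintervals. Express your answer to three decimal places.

6.153

Δx = (3 − 0)/6 = 0.5.
Left endpoints: 0, 0.5, 1, 1.5, 2, 2.5.
f(0) ≈ 1.732, f(0.5) ≈ 1.871, f(1) ≈ 2.000, f(1.5) ≈ 2.121, f(2) ≈ 2.236, f(2.5) ≈ 2.345.
Sum = Δx · [f(0) + f(0.5) + f(1) + ...].
Sum ≈ 6.153.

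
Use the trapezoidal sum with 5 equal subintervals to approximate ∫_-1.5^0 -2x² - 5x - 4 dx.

Δx = (0 − (-1.5))/5 = 0.3.
f(-1.5) = -1, f(-1.2) = -0.88, f(-0.9) = -1.12, f(-0.6) = -1.72, f(-0.3) = -2.68, f(0) = -4.
T_5 = (Δx/2)·[f(x_0) + 2f(x_1) + ... + 2f(x_{4}) + f(x_5)].
Sum = -2.67.

-2.67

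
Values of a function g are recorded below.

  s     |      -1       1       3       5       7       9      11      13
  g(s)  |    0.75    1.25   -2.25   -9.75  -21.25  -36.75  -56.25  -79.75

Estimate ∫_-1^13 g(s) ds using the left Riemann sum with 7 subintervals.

Δs = 2.
Sum = 2·[0.75 + 1.25 + (-2.25) + (-9.75) + (-21.25) + (-36.75) + (-56.25)] = -248.5.

-248.5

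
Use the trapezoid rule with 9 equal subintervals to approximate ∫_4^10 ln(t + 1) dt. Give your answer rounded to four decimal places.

12.3256

Δt = (10 − 4)/9 = 2/3.
f(4) ≈ 1.6094, f(14/3) ≈ 1.7346, f(16/3) ≈ 1.8458, f(6) ≈ 1.9459, f(20/3) ≈ 2.0369, f(22/3) ≈ 2.1203, f(8) ≈ 2.1972, f(26/3) ≈ 2.2687, f(28/3) ≈ 2.3354, f(10) ≈ 2.3979.
T_9 = (Δt/2)·[f(t_0) + 2f(t_1) + ... + 2f(t_{8}) + f(t_9)].
Sum ≈ 12.3256.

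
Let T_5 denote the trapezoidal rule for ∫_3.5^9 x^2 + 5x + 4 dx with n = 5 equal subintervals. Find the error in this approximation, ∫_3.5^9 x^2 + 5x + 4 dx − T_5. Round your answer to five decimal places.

-1.10917

Exact integral: ∫_3.5^9 f(x) dx ≈ 422.5833333.
T_5 = 423.6925.
Error ≈ 422.5833333 − 423.6925 ≈ -1.10917.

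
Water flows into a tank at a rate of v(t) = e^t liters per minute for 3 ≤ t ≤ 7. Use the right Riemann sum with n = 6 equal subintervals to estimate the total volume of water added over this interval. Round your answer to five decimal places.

Δt = (7 − 3)/6 = 2/3.
Right endpoints: 11/3, 13/3, 5, 17/3, 19/3, 7.
v(11/3) ≈ 39.12128, v(13/3) ≈ 76.19786, v(5) ≈ 148.41316, v(17/3) ≈ 289.06936, v(19/3) ≈ 563.03024, v(7) ≈ 1096.63316.
Sum = Δt · [v(11/3) + v(13/3) + v(5) + ...].
Sum ≈ 1474.97670.

1474.97670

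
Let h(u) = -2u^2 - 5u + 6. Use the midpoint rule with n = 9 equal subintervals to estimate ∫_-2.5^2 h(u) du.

Δu = (2 − (-2.5))/9 = 0.5.
Midpoints: -2.25, -1.75, -1.25, -0.75, -0.25, 0.25, 0.75, 1.25, 1.75.
h(-2.25) = 7.125, h(-1.75) = 8.625, h(-1.25) = 9.125, h(-0.75) = 8.625, h(-0.25) = 7.125, h(0.25) = 4.625, h(0.75) = 1.125, h(1.25) = -3.375, h(1.75) = -8.875.
Sum = Δu · [h(-2.25) + h(-1.75) + h(-1.25) + ...].
Sum = 17.0625.

17.0625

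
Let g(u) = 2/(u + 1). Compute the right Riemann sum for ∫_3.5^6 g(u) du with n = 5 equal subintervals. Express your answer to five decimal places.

Δu = (6 − 3.5)/5 = 0.5.
Right endpoints: 4, 4.5, 5, 5.5, 6.
g(4) = 0.4, g(4.5) = 4/11, g(5) = 1/3, g(5.5) = 4/13, g(6) = 2/7.
Sum = Δu · [g(4) + g(4.5) + g(5) + g(5.5) + g(6)].
Sum ≈ 0.84519.

0.84519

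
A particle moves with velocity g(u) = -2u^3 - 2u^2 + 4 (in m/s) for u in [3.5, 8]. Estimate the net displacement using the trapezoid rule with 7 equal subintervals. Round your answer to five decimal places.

Δu = (8 − 3.5)/7 = 9/14.
g(3.5) = -106.25, g(29/7) = -59180/343, g(67/14) = -358121/1372, g(38/7) = -128588/343, g(85/14) = -709787/1372, g(47/7) = -237200/343, g(103/14) = -1235765/1372, g(8) = -1148.
T_7 = (Δu/2)·[g(u_0) + 2g(u_1) + ... + 2g(u_{6}) + g(u_7)].
Sum ≈ -2279.03189.

-2279.03189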